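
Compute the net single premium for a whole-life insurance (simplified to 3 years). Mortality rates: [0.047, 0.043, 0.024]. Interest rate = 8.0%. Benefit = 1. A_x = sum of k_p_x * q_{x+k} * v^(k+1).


v = 0.925926
Year 0: k_p_x=1.0, q=0.047, term=0.043519
Year 1: k_p_x=0.953, q=0.043, term=0.035133
Year 2: k_p_x=0.912021, q=0.024, term=0.017376
A_x = 0.096


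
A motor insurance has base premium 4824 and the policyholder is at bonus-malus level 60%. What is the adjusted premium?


adjusted = base * BM_level / 100
= 4824 * 60 / 100
= 4824 * 0.6
= 2894.4


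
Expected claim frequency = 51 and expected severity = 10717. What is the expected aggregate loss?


E[S] = E[N] * E[X]
= 51 * 10717
= 546567


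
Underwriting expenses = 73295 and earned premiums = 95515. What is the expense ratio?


Expense ratio = expenses / premiums
= 73295 / 95515
= 0.7674


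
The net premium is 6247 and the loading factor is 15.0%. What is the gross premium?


Gross = net * (1 + loading)
= 6247 * (1 + 0.15)
= 6247 * 1.15
= 7184.05


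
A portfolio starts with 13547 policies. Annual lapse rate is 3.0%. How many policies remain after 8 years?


remaining = initial * (1 - lapse)^years
= 13547 * (1 - 0.03)^8
= 13547 * 0.783743
= 10617.3713


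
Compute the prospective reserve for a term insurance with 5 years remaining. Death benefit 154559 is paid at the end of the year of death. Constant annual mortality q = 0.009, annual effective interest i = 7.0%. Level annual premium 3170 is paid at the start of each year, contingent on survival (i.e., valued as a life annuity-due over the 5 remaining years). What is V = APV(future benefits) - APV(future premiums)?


v = 1/(1+i) = 0.934579
APV(future benefits) per unit = sum_{k=0}^{4} k_p_x * q * v^(k+1) = 0.036288
APV(future benefits) = 154559 * 0.036288 = 5608.5992
Life annuity-due factor ä_{x:5} = sum_{k=0}^{4} k_p_x * v^k = 4.314211
APV(future premiums) = 3170 * 4.314211 = 13676.0487
V = 5608.5992 - 13676.0487
= -8067.4495


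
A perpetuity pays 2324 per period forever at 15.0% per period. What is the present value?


PV = PMT / i
= 2324 / 0.15
= 15493.3333


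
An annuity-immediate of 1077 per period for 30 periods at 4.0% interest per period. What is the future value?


FV = PMT * ((1+i)^n - 1) / i
= 1077 * ((1.04)^30 - 1) / 0.04
= 1077 * (3.243398 - 1) / 0.04
= 60403.478


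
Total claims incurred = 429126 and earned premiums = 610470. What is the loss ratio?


Loss ratio = claims / premiums
= 429126 / 610470
= 0.7029


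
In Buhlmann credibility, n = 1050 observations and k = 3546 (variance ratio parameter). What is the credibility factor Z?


Z = n / (n + k)
= 1050 / (1050 + 3546)
= 1050 / 4596
= 0.2285


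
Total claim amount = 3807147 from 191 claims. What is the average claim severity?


severity = total / number
= 3807147 / 191
= 19932.7068


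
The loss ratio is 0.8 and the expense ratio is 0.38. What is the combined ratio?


Combined ratio = loss ratio + expense ratio
= 0.8 + 0.38
= 1.18


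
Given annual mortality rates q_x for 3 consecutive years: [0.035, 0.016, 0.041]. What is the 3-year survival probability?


p_k = 1 - q_k for each year
Survival = product of (1 - q_k)
= 0.965 * 0.984 * 0.959
= 0.9106


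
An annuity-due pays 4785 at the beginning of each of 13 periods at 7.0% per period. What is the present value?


PV_due = PMT * (1-(1+i)^(-n))/i * (1+i)
PV_immediate = 39991.3588
PV_due = 39991.3588 * 1.07
= 42790.7539


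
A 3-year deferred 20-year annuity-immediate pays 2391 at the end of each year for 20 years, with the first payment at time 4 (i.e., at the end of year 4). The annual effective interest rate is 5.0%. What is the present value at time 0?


PV at time 3 of the 20-year annuity-immediate:
a_n = 2391 * (1-(1+0.05)^(-20))/0.05 = 29797.1449
Discount back 3 years to time 0:
PV = 29797.1449 * (1+0.05)^(-3)
= 29797.1449 * 0.863838
= 25739.8941


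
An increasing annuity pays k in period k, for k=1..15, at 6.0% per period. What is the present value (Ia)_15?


(Ia)_n = sum_{k=1}^{n} k * v^k, v = 1/(1+i)
v = 0.943396
Sum computed term by term:
(Ia)_15 = 67.2668


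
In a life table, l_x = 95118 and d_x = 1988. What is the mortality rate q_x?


q_x = d_x / l_x
= 1988 / 95118
= 0.0209


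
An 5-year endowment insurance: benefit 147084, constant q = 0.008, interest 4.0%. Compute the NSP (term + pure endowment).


Term component = 5158.4353
Pure endowment = 5_p_x * v^5 * benefit = 0.960635 * 0.821927 * 147084 = 116133.3881
NSP = 121291.8234


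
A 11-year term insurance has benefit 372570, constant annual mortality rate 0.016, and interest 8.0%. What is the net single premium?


NSP = benefit * sum_{k=0}^{n-1} k_p_x * q * v^(k+1)
With constant q=0.016, v=0.925926
Sum = 0.106807
NSP = 372570 * 0.106807
= 39793.1236


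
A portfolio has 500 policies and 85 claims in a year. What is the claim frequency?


frequency = claims / policies
= 85 / 500
= 0.17


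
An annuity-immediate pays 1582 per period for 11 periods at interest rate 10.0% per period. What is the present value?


PV = PMT * (1 - (1+i)^(-n)) / i
= 1582 * (1 - (1+0.1)^(-11)) / 0.1
= 1582 * (1 - 0.350494) / 0.1
= 1582 * 6.495061
= 10275.1865


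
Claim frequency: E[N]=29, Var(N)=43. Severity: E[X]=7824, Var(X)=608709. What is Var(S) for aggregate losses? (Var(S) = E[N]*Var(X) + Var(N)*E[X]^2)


Var(S) = E[N]*Var(X) + Var(N)*E[X]^2
= 29*608709 + 43*7824^2
= 17652561 + 2632243968
= 2.6499e+09


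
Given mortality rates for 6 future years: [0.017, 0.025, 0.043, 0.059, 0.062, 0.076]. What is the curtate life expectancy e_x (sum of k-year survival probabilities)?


e_x = sum_{k=1}^{n} k_p_x
k_p_x values:
  1_p_x = 0.983
  2_p_x = 0.958425
  3_p_x = 0.917213
  4_p_x = 0.863097
  5_p_x = 0.809585
  6_p_x = 0.748057
e_x = 5.2794


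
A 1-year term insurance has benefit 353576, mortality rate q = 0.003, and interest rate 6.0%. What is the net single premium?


NSP = benefit * q * v
v = 1/(1+i) = 0.943396
NSP = 353576 * 0.003 * 0.943396
= 1000.6868


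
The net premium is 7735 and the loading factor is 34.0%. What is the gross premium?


Gross = net * (1 + loading)
= 7735 * (1 + 0.34)
= 7735 * 1.34
= 10364.9


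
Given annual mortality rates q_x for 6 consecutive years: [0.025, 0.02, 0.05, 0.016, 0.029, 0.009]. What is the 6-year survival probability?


p_k = 1 - q_k for each year
Survival = product of (1 - q_k)
= 0.975 * 0.98 * 0.95 * 0.984 * 0.971 * 0.991
= 0.8595


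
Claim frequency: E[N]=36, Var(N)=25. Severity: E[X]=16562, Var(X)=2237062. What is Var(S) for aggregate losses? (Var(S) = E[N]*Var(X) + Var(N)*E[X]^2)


Var(S) = E[N]*Var(X) + Var(N)*E[X]^2
= 36*2237062 + 25*16562^2
= 80534232 + 6857496100
= 6.9380e+09


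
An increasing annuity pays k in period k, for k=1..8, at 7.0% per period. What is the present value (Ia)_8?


(Ia)_n = sum_{k=1}^{n} k * v^k, v = 1/(1+i)
v = 0.934579
Sum computed term by term:
(Ia)_8 = 24.7602


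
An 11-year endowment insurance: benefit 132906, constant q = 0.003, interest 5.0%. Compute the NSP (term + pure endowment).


Term component = 3267.4436
Pure endowment = 11_p_x * v^11 * benefit = 0.967491 * 0.584679 * 132906 = 75181.1629
NSP = 78448.6065


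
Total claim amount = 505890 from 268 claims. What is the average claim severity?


severity = total / number
= 505890 / 268
= 1887.6493


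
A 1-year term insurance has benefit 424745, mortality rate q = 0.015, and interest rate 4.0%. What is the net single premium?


NSP = benefit * q * v
v = 1/(1+i) = 0.961538
NSP = 424745 * 0.015 * 0.961538
= 6126.1298


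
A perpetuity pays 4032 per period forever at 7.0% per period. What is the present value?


PV = PMT / i
= 4032 / 0.07
= 57600.0


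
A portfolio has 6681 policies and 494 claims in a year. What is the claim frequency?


frequency = claims / policies
= 494 / 6681
= 0.0739


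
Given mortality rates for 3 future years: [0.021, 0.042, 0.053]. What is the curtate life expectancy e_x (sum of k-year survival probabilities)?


e_x = sum_{k=1}^{n} k_p_x
k_p_x values:
  1_p_x = 0.979
  2_p_x = 0.937882
  3_p_x = 0.888174
e_x = 2.8051


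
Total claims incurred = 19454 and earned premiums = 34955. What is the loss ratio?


Loss ratio = claims / premiums
= 19454 / 34955
= 0.5565


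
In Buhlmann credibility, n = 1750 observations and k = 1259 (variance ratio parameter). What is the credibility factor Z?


Z = n / (n + k)
= 1750 / (1750 + 1259)
= 1750 / 3009
= 0.5816


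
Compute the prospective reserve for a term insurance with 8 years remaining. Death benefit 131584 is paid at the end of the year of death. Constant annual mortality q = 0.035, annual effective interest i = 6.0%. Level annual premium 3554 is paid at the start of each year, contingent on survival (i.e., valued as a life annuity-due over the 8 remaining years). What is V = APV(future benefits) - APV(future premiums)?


v = 1/(1+i) = 0.943396
APV(future benefits) per unit = sum_{k=0}^{7} k_p_x * q * v^(k+1) = 0.194595
APV(future benefits) = 131584 * 0.194595 = 25605.5276
Life annuity-due factor ä_{x:8} = sum_{k=0}^{7} k_p_x * v^k = 5.893435
APV(future premiums) = 3554 * 5.893435 = 20945.2664
V = 25605.5276 - 20945.2664
= 4660.2612


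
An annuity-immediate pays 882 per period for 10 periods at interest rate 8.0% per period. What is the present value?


PV = PMT * (1 - (1+i)^(-n)) / i
= 882 * (1 - (1+0.08)^(-10)) / 0.08
= 882 * (1 - 0.463193) / 0.08
= 882 * 6.710081
= 5918.2918


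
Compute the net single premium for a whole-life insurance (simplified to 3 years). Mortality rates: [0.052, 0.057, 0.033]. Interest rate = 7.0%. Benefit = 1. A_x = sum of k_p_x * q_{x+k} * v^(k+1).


v = 0.934579
Year 0: k_p_x=1.0, q=0.052, term=0.048598
Year 1: k_p_x=0.948, q=0.057, term=0.047197
Year 2: k_p_x=0.893964, q=0.033, term=0.024081
A_x = 0.1199


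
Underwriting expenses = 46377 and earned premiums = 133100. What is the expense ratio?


Expense ratio = expenses / premiums
= 46377 / 133100
= 0.3484


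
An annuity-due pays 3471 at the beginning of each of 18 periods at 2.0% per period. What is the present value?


PV_due = PMT * (1-(1+i)^(-n))/i * (1+i)
PV_immediate = 52037.3405
PV_due = 52037.3405 * 1.02
= 53078.0873


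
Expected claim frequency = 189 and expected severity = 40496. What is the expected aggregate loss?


E[S] = E[N] * E[X]
= 189 * 40496
= 7.6537e+06


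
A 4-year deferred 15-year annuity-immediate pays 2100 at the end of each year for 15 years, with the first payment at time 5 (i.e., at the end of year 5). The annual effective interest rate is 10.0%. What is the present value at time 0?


PV at time 4 of the 15-year annuity-immediate:
a_n = 2100 * (1-(1+0.1)^(-15))/0.1 = 15972.767
Discount back 4 years to time 0:
PV = 15972.767 * (1+0.1)^(-4)
= 15972.767 * 0.683013
= 10909.6148


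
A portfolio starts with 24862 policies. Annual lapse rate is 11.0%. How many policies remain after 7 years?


remaining = initial * (1 - lapse)^years
= 24862 * (1 - 0.11)^7
= 24862 * 0.442313
= 10996.7945


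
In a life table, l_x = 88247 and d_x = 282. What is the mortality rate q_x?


q_x = d_x / l_x
= 282 / 88247
= 0.0032


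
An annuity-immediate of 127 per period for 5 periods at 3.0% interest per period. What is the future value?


FV = PMT * ((1+i)^n - 1) / i
= 127 * ((1.03)^5 - 1) / 0.03
= 127 * (1.159274 - 1) / 0.03
= 674.2602


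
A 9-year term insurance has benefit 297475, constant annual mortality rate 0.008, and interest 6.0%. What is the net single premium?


NSP = benefit * sum_{k=0}^{n-1} k_p_x * q * v^(k+1)
With constant q=0.008, v=0.943396
Sum = 0.052868
NSP = 297475 * 0.052868
= 15726.9659


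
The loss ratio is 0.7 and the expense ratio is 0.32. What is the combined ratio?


Combined ratio = loss ratio + expense ratio
= 0.7 + 0.32
= 1.02


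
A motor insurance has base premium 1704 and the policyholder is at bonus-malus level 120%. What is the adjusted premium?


adjusted = base * BM_level / 100
= 1704 * 120 / 100
= 1704 * 1.2
= 2044.8


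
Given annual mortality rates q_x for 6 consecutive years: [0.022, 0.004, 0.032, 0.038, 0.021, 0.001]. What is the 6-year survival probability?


p_k = 1 - q_k for each year
Survival = product of (1 - q_k)
= 0.978 * 0.996 * 0.968 * 0.962 * 0.979 * 0.999
= 0.8871


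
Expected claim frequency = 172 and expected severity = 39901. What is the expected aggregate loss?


E[S] = E[N] * E[X]
= 172 * 39901
= 6.8630e+06


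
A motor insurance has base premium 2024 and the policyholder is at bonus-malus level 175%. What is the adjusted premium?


adjusted = base * BM_level / 100
= 2024 * 175 / 100
= 2024 * 1.75
= 3542.0


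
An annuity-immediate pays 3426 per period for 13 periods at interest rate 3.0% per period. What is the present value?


PV = PMT * (1 - (1+i)^(-n)) / i
= 3426 * (1 - (1+0.03)^(-13)) / 0.03
= 3426 * (1 - 0.680951) / 0.03
= 3426 * 10.634955
= 36435.357


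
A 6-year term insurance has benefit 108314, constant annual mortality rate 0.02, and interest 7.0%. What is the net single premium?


NSP = benefit * sum_{k=0}^{n-1} k_p_x * q * v^(k+1)
With constant q=0.02, v=0.934579
Sum = 0.09105
NSP = 108314 * 0.09105
= 9862.0094


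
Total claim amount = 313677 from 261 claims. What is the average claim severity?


severity = total / number
= 313677 / 261
= 1201.8276


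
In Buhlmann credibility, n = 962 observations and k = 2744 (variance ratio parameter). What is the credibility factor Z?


Z = n / (n + k)
= 962 / (962 + 2744)
= 962 / 3706
= 0.2596


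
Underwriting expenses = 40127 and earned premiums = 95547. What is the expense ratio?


Expense ratio = expenses / premiums
= 40127 / 95547
= 0.42


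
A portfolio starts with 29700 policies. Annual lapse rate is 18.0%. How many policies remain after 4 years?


remaining = initial * (1 - lapse)^years
= 29700 * (1 - 0.18)^4
= 29700 * 0.452122
= 13428.0163


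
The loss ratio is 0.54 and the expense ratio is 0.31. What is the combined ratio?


Combined ratio = loss ratio + expense ratio
= 0.54 + 0.31
= 0.85


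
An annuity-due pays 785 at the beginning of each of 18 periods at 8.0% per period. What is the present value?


PV_due = PMT * (1-(1+i)^(-n))/i * (1+i)
PV_immediate = 7356.9314
PV_due = 7356.9314 * 1.08
= 7945.4859


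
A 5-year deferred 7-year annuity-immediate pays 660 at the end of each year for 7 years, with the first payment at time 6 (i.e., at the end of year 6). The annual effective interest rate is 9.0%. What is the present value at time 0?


PV at time 5 of the 7-year annuity-immediate:
a_n = 660 * (1-(1+0.09)^(-7))/0.09 = 3321.7489
Discount back 5 years to time 0:
PV = 3321.7489 * (1+0.09)^(-5)
= 3321.7489 * 0.649931
= 2158.9088


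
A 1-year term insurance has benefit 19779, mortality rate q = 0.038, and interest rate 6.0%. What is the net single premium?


NSP = benefit * q * v
v = 1/(1+i) = 0.943396
NSP = 19779 * 0.038 * 0.943396
= 709.0585


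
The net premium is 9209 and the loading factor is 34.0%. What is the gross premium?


Gross = net * (1 + loading)
= 9209 * (1 + 0.34)
= 9209 * 1.34
= 12340.06


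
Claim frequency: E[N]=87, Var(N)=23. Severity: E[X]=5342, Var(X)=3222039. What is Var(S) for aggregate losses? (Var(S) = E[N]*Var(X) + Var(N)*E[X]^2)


Var(S) = E[N]*Var(X) + Var(N)*E[X]^2
= 87*3222039 + 23*5342^2
= 280317393 + 656350172
= 9.3667e+08


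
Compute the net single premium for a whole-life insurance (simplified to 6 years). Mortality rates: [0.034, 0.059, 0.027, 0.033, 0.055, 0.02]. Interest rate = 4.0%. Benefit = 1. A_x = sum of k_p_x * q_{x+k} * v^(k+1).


v = 0.961538
Year 0: k_p_x=1.0, q=0.034, term=0.032692
Year 1: k_p_x=0.966, q=0.059, term=0.052694
Year 2: k_p_x=0.909006, q=0.027, term=0.021819
Year 3: k_p_x=0.884463, q=0.033, term=0.024949
Year 4: k_p_x=0.855276, q=0.055, term=0.038664
Year 5: k_p_x=0.808235, q=0.02, term=0.012775
A_x = 0.1836


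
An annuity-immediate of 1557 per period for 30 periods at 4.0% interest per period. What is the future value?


FV = PMT * ((1+i)^n - 1) / i
= 1557 * ((1.04)^30 - 1) / 0.04
= 1557 * (3.243398 - 1) / 0.04
= 87324.2481


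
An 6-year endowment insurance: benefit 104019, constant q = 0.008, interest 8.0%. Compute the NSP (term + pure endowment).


Term component = 3777.5915
Pure endowment = 6_p_x * v^6 * benefit = 0.95295 * 0.63017 * 104019 = 62465.4933
NSP = 66243.0849


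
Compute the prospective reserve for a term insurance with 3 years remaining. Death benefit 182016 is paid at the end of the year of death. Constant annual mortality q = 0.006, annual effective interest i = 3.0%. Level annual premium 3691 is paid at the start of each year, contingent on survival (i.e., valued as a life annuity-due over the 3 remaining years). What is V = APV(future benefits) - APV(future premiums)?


v = 1/(1+i) = 0.970874
APV(future benefits) per unit = sum_{k=0}^{2} k_p_x * q * v^(k+1) = 0.016872
APV(future benefits) = 182016 * 0.016872 = 3070.9816
Life annuity-due factor ä_{x:3} = sum_{k=0}^{2} k_p_x * v^k = 2.896367
APV(future premiums) = 3691 * 2.896367 = 10690.4915
V = 3070.9816 - 10690.4915
= -7619.5098


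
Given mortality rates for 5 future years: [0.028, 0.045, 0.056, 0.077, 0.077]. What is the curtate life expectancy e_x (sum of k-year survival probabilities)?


e_x = sum_{k=1}^{n} k_p_x
k_p_x values:
  1_p_x = 0.972
  2_p_x = 0.92826
  3_p_x = 0.876277
  4_p_x = 0.808804
  5_p_x = 0.746526
e_x = 4.3319


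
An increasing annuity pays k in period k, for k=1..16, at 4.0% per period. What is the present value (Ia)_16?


(Ia)_n = sum_{k=1}^{n} k * v^k, v = 1/(1+i)
v = 0.961538
Sum computed term by term:
(Ia)_16 = 89.3964


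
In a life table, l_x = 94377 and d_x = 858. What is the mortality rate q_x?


q_x = d_x / l_x
= 858 / 94377
= 0.0091


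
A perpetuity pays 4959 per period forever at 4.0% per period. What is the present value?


PV = PMT / i
= 4959 / 0.04
= 123975.0


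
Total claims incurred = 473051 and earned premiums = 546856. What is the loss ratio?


Loss ratio = claims / premiums
= 473051 / 546856
= 0.865


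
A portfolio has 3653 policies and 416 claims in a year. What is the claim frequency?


frequency = claims / policies
= 416 / 3653
= 0.1139


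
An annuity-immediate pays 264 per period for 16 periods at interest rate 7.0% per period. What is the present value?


PV = PMT * (1 - (1+i)^(-n)) / i
= 264 * (1 - (1+0.07)^(-16)) / 0.07
= 264 * (1 - 0.338735) / 0.07
= 264 * 9.446649
= 2493.9152


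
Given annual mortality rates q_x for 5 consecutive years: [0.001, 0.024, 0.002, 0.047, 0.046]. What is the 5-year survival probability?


p_k = 1 - q_k for each year
Survival = product of (1 - q_k)
= 0.999 * 0.976 * 0.998 * 0.953 * 0.954
= 0.8847


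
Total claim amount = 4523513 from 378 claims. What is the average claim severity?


severity = total / number
= 4523513 / 378
= 11966.9656


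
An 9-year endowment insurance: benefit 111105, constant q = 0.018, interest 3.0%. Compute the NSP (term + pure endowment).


Term component = 14547.8996
Pure endowment = 9_p_x * v^9 * benefit = 0.849187 * 0.766417 * 111105 = 72310.6011
NSP = 86858.5007


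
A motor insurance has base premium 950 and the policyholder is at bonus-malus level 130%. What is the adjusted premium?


adjusted = base * BM_level / 100
= 950 * 130 / 100
= 950 * 1.3
= 1235.0


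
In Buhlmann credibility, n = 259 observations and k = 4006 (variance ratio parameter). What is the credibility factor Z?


Z = n / (n + k)
= 259 / (259 + 4006)
= 259 / 4265
= 0.0607


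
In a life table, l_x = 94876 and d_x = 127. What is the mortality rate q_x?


q_x = d_x / l_x
= 127 / 94876
= 0.0013


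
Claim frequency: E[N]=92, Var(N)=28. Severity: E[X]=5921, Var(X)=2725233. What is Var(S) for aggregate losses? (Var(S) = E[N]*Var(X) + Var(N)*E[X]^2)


Var(S) = E[N]*Var(X) + Var(N)*E[X]^2
= 92*2725233 + 28*5921^2
= 250721436 + 981630748
= 1.2324e+09


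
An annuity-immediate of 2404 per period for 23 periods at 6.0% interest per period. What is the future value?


FV = PMT * ((1+i)^n - 1) / i
= 2404 * ((1.06)^23 - 1) / 0.06
= 2404 * (3.81975 - 1) / 0.06
= 112977.9698


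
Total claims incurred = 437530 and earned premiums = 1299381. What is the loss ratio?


Loss ratio = claims / premiums
= 437530 / 1299381
= 0.3367


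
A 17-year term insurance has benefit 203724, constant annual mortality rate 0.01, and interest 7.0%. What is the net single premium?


NSP = benefit * sum_{k=0}^{n-1} k_p_x * q * v^(k+1)
With constant q=0.01, v=0.934579
Sum = 0.091643
NSP = 203724 * 0.091643
= 18669.9237


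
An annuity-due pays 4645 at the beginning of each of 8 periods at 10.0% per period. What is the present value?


PV_due = PMT * (1-(1+i)^(-n))/i * (1+i)
PV_immediate = 24780.7322
PV_due = 24780.7322 * 1.1
= 27258.8054


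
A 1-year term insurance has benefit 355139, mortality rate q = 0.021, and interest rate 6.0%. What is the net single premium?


NSP = benefit * q * v
v = 1/(1+i) = 0.943396
NSP = 355139 * 0.021 * 0.943396
= 7035.7726


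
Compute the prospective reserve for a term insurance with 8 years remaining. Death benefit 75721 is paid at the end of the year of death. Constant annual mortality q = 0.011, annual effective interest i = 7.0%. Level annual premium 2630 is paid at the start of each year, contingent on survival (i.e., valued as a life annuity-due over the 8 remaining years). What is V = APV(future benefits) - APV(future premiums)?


v = 1/(1+i) = 0.934579
APV(future benefits) per unit = sum_{k=0}^{7} k_p_x * q * v^(k+1) = 0.063458
APV(future benefits) = 75721 * 0.063458 = 4805.0724
Life annuity-due factor ä_{x:8} = sum_{k=0}^{7} k_p_x * v^k = 6.172693
APV(future premiums) = 2630 * 6.172693 = 16234.1829
V = 4805.0724 - 16234.1829
= -11429.1105


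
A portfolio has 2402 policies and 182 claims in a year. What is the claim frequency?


frequency = claims / policies
= 182 / 2402
= 0.0758


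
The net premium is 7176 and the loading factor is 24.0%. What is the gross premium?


Gross = net * (1 + loading)
= 7176 * (1 + 0.24)
= 7176 * 1.24
= 8898.24


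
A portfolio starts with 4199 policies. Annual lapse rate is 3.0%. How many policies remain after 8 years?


remaining = initial * (1 - lapse)^years
= 4199 * (1 - 0.03)^8
= 4199 * 0.783743
= 3290.9384


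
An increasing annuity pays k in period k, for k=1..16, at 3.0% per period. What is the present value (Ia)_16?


(Ia)_n = sum_{k=1}^{n} k * v^k, v = 1/(1+i)
v = 0.970874
Sum computed term by term:
(Ia)_16 = 98.9088


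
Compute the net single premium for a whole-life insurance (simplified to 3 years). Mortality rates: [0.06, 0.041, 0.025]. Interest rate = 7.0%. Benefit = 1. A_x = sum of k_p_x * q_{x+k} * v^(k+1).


v = 0.934579
Year 0: k_p_x=1.0, q=0.06, term=0.056075
Year 1: k_p_x=0.94, q=0.041, term=0.033662
Year 2: k_p_x=0.90146, q=0.025, term=0.018396
A_x = 0.1081


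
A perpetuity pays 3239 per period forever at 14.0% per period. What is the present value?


PV = PMT / i
= 3239 / 0.14
= 23135.7143


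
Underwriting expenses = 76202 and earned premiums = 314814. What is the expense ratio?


Expense ratio = expenses / premiums
= 76202 / 314814
= 0.2421


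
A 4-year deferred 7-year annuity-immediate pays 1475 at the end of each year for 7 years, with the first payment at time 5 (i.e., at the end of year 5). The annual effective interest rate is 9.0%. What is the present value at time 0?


PV at time 4 of the 7-year annuity-immediate:
a_n = 1475 * (1-(1+0.09)^(-7))/0.09 = 7423.6054
Discount back 4 years to time 0:
PV = 7423.6054 * (1+0.09)^(-4)
= 7423.6054 * 0.708425
= 5259.0692


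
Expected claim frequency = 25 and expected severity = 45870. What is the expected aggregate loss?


E[S] = E[N] * E[X]
= 25 * 45870
= 1.1468e+06


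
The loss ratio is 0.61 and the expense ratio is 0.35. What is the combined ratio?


Combined ratio = loss ratio + expense ratio
= 0.61 + 0.35
= 0.96


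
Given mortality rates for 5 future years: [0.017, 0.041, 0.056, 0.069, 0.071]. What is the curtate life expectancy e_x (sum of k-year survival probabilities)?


e_x = sum_{k=1}^{n} k_p_x
k_p_x values:
  1_p_x = 0.983
  2_p_x = 0.942697
  3_p_x = 0.889906
  4_p_x = 0.828502
  5_p_x = 0.769679
e_x = 4.4138


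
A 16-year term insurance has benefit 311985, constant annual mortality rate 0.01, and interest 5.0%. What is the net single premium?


NSP = benefit * sum_{k=0}^{n-1} k_p_x * q * v^(k+1)
With constant q=0.01, v=0.952381
Sum = 0.101656
NSP = 311985 * 0.101656
= 31715.2192


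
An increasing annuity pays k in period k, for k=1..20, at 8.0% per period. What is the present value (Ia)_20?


(Ia)_n = sum_{k=1}^{n} k * v^k, v = 1/(1+i)
v = 0.925926
Sum computed term by term:
(Ia)_20 = 78.9079


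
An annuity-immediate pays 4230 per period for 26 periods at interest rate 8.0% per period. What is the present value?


PV = PMT * (1 - (1+i)^(-n)) / i
= 4230 * (1 - (1+0.08)^(-26)) / 0.08
= 4230 * (1 - 0.135202) / 0.08
= 4230 * 10.809978
= 45726.2067


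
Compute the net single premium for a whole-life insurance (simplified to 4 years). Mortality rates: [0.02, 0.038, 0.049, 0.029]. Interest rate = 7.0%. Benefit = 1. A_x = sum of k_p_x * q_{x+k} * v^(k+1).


v = 0.934579
Year 0: k_p_x=1.0, q=0.02, term=0.018692
Year 1: k_p_x=0.98, q=0.038, term=0.032527
Year 2: k_p_x=0.94276, q=0.049, term=0.037709
Year 3: k_p_x=0.896565, q=0.029, term=0.019836
A_x = 0.1088


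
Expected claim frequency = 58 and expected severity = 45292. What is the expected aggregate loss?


E[S] = E[N] * E[X]
= 58 * 45292
= 2.6269e+06


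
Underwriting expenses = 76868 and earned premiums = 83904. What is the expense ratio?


Expense ratio = expenses / premiums
= 76868 / 83904
= 0.9161


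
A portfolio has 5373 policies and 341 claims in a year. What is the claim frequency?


frequency = claims / policies
= 341 / 5373
= 0.0635


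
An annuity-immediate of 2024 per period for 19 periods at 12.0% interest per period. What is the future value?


FV = PMT * ((1+i)^n - 1) / i
= 2024 * ((1.12)^19 - 1) / 0.12
= 2024 * (8.612762 - 1) / 0.12
= 128401.9138


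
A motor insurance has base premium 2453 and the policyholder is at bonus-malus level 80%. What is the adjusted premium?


adjusted = base * BM_level / 100
= 2453 * 80 / 100
= 2453 * 0.8
= 1962.4


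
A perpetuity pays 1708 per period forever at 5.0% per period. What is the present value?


PV = PMT / i
= 1708 / 0.05
= 34160.0


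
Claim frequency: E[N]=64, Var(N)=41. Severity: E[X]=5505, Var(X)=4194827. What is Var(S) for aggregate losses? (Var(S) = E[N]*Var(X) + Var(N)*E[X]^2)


Var(S) = E[N]*Var(X) + Var(N)*E[X]^2
= 64*4194827 + 41*5505^2
= 268468928 + 1242506025
= 1.5110e+09


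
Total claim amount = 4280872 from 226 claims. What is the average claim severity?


severity = total / number
= 4280872 / 226
= 18941.9115


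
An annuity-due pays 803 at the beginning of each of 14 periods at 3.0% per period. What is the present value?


PV_due = PMT * (1-(1+i)^(-n))/i * (1+i)
PV_immediate = 9070.7467
PV_due = 9070.7467 * 1.03
= 9342.8691


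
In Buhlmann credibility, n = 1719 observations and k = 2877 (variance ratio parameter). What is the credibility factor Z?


Z = n / (n + k)
= 1719 / (1719 + 2877)
= 1719 / 4596
= 0.374


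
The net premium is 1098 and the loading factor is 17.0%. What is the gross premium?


Gross = net * (1 + loading)
= 1098 * (1 + 0.17)
= 1098 * 1.17
= 1284.66


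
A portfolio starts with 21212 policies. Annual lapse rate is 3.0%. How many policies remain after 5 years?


remaining = initial * (1 - lapse)^years
= 21212 * (1 - 0.03)^5
= 21212 * 0.858734
= 18215.4662


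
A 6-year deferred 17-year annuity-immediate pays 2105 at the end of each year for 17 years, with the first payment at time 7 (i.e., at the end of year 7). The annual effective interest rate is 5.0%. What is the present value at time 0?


PV at time 6 of the 17-year annuity-immediate:
a_n = 2105 * (1-(1+0.05)^(-17))/0.05 = 23731.9095
Discount back 6 years to time 0:
PV = 23731.9095 * (1+0.05)^(-6)
= 23731.9095 * 0.746215
= 17709.1162


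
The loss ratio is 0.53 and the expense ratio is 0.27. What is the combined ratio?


Combined ratio = loss ratio + expense ratio
= 0.53 + 0.27
= 0.8


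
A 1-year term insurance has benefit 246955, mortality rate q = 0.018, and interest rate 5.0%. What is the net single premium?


NSP = benefit * q * v
v = 1/(1+i) = 0.952381
NSP = 246955 * 0.018 * 0.952381
= 4233.5143


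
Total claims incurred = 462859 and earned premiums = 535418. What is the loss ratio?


Loss ratio = claims / premiums
= 462859 / 535418
= 0.8645


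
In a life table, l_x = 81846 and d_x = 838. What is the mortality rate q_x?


q_x = d_x / l_x
= 838 / 81846
= 0.0102


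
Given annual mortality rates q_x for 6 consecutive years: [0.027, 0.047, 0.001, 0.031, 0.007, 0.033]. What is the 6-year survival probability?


p_k = 1 - q_k for each year
Survival = product of (1 - q_k)
= 0.973 * 0.953 * 0.999 * 0.969 * 0.993 * 0.967
= 0.8619


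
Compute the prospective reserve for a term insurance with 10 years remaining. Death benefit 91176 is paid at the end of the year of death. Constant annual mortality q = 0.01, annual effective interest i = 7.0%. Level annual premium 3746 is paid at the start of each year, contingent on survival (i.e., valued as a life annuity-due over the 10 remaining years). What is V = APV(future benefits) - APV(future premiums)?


v = 1/(1+i) = 0.934579
APV(future benefits) per unit = sum_{k=0}^{9} k_p_x * q * v^(k+1) = 0.067532
APV(future benefits) = 91176 * 0.067532 = 6157.3206
Life annuity-due factor ä_{x:10} = sum_{k=0}^{9} k_p_x * v^k = 7.225951
APV(future premiums) = 3746 * 7.225951 = 27068.4121
V = 6157.3206 - 27068.4121
= -20911.0916


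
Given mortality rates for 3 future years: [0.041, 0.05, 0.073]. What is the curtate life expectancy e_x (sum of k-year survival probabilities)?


e_x = sum_{k=1}^{n} k_p_x
k_p_x values:
  1_p_x = 0.959
  2_p_x = 0.91105
  3_p_x = 0.844543
e_x = 2.7146


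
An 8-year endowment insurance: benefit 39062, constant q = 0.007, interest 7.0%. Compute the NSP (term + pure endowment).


Term component = 1597.2664
Pure endowment = 8_p_x * v^8 * benefit = 0.945353 * 0.582009 * 39062 = 21492.0698
NSP = 23089.3362


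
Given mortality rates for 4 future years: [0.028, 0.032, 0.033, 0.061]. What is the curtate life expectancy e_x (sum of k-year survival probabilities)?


e_x = sum_{k=1}^{n} k_p_x
k_p_x values:
  1_p_x = 0.972
  2_p_x = 0.940896
  3_p_x = 0.909846
  4_p_x = 0.854346
e_x = 3.6771


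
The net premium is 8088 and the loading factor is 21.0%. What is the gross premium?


Gross = net * (1 + loading)
= 8088 * (1 + 0.21)
= 8088 * 1.21
= 9786.48


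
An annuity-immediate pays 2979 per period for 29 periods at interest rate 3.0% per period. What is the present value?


PV = PMT * (1 - (1+i)^(-n)) / i
= 2979 * (1 - (1+0.03)^(-29)) / 0.03
= 2979 * (1 - 0.424346) / 0.03
= 2979 * 19.188455
= 57162.4062


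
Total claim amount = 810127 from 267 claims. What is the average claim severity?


severity = total / number
= 810127 / 267
= 3034.1835


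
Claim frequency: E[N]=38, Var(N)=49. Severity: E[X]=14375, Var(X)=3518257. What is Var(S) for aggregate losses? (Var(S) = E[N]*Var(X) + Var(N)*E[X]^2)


Var(S) = E[N]*Var(X) + Var(N)*E[X]^2
= 38*3518257 + 49*14375^2
= 133693766 + 10125390625
= 1.0259e+10


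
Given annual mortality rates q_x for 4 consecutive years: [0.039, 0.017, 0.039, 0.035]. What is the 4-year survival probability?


p_k = 1 - q_k for each year
Survival = product of (1 - q_k)
= 0.961 * 0.983 * 0.961 * 0.965
= 0.876


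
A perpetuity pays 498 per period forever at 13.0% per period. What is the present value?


PV = PMT / i
= 498 / 0.13
= 3830.7692


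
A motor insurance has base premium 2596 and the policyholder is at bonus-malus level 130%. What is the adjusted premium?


adjusted = base * BM_level / 100
= 2596 * 130 / 100
= 2596 * 1.3
= 3374.8


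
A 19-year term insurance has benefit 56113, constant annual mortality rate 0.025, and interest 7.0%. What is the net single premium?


NSP = benefit * sum_{k=0}^{n-1} k_p_x * q * v^(k+1)
With constant q=0.025, v=0.934579
Sum = 0.218179
NSP = 56113 * 0.218179
= 12242.6576


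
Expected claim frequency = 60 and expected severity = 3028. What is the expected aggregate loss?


E[S] = E[N] * E[X]
= 60 * 3028
= 181680


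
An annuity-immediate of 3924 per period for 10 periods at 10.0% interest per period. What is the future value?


FV = PMT * ((1+i)^n - 1) / i
= 3924 * ((1.1)^10 - 1) / 0.1
= 3924 * (2.593742 - 1) / 0.1
= 62538.4541


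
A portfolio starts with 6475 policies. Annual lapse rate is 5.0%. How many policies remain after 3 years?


remaining = initial * (1 - lapse)^years
= 6475 * (1 - 0.05)^3
= 6475 * 0.857375
= 5551.5031


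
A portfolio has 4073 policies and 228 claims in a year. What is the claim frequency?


frequency = claims / policies
= 228 / 4073
= 0.056


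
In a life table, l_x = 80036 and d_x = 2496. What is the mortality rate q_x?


q_x = d_x / l_x
= 2496 / 80036
= 0.0312


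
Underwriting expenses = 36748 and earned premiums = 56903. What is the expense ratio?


Expense ratio = expenses / premiums
= 36748 / 56903
= 0.6458


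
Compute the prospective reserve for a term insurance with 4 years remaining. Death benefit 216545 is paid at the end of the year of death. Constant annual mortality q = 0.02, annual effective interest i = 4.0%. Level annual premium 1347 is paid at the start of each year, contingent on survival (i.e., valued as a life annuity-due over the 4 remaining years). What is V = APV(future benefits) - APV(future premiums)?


v = 1/(1+i) = 0.961538
APV(future benefits) per unit = sum_{k=0}^{3} k_p_x * q * v^(k+1) = 0.070519
APV(future benefits) = 216545 * 0.070519 = 15270.4525
Life annuity-due factor ä_{x:4} = sum_{k=0}^{3} k_p_x * v^k = 3.666968
APV(future premiums) = 1347 * 3.666968 = 4939.4055
V = 15270.4525 - 4939.4055
= 10331.0469


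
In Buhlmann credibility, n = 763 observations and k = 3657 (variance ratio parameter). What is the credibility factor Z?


Z = n / (n + k)
= 763 / (763 + 3657)
= 763 / 4420
= 0.1726


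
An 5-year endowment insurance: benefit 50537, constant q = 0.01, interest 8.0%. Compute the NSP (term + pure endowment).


Term component = 1980.894
Pure endowment = 5_p_x * v^5 * benefit = 0.95099 * 0.680583 * 50537 = 32708.9538
NSP = 34689.8478


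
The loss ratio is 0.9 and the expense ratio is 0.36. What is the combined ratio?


Combined ratio = loss ratio + expense ratio
= 0.9 + 0.36
= 1.26


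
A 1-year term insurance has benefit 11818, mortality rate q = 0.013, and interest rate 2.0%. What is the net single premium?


NSP = benefit * q * v
v = 1/(1+i) = 0.980392
NSP = 11818 * 0.013 * 0.980392
= 150.6216


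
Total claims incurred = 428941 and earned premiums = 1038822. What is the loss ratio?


Loss ratio = claims / premiums
= 428941 / 1038822
= 0.4129


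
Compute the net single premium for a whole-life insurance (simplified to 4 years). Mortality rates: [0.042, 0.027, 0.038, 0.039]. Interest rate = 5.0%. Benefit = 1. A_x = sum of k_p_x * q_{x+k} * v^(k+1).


v = 0.952381
Year 0: k_p_x=1.0, q=0.042, term=0.04
Year 1: k_p_x=0.958, q=0.027, term=0.023461
Year 2: k_p_x=0.932134, q=0.038, term=0.030598
Year 3: k_p_x=0.896713, q=0.039, term=0.028771
A_x = 0.1228


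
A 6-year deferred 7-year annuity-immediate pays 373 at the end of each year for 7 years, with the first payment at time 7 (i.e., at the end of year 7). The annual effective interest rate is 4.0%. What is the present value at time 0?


PV at time 6 of the 7-year annuity-immediate:
a_n = 373 * (1-(1+0.04)^(-7))/0.04 = 2238.7664
Discount back 6 years to time 0:
PV = 2238.7664 * (1+0.04)^(-6)
= 2238.7664 * 0.790315
= 1769.3296


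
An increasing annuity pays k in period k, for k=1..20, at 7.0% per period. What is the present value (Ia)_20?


(Ia)_n = sum_{k=1}^{n} k * v^k, v = 1/(1+i)
v = 0.934579
Sum computed term by term:
(Ia)_20 = 88.1031


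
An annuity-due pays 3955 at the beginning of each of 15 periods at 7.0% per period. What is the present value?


PV_due = PMT * (1-(1+i)^(-n))/i * (1+i)
PV_immediate = 36021.7999
PV_due = 36021.7999 * 1.07
= 38543.3259


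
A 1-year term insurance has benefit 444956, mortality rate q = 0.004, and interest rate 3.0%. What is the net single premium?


NSP = benefit * q * v
v = 1/(1+i) = 0.970874
NSP = 444956 * 0.004 * 0.970874
= 1727.9845


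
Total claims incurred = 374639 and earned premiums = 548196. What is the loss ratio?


Loss ratio = claims / premiums
= 374639 / 548196
= 0.6834


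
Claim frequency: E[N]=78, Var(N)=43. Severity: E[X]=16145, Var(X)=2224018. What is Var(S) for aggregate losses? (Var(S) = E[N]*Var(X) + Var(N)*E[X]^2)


Var(S) = E[N]*Var(X) + Var(N)*E[X]^2
= 78*2224018 + 43*16145^2
= 173473404 + 11208424075
= 1.1382e+10


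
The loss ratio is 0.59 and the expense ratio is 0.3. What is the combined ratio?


Combined ratio = loss ratio + expense ratio
= 0.59 + 0.3
= 0.89


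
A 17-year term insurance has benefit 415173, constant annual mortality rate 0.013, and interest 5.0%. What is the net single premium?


NSP = benefit * sum_{k=0}^{n-1} k_p_x * q * v^(k+1)
With constant q=0.013, v=0.952381
Sum = 0.134276
NSP = 415173 * 0.134276
= 55747.5995


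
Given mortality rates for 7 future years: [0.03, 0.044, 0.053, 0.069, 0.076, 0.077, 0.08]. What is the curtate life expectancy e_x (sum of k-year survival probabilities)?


e_x = sum_{k=1}^{n} k_p_x
k_p_x values:
  1_p_x = 0.97
  2_p_x = 0.92732
  3_p_x = 0.878172
  4_p_x = 0.817578
  5_p_x = 0.755442
  6_p_x = 0.697273
  7_p_x = 0.641491
e_x = 5.6873


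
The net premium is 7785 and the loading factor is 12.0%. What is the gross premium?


Gross = net * (1 + loading)
= 7785 * (1 + 0.12)
= 7785 * 1.12
= 8719.2


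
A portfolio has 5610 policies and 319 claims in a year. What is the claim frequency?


frequency = claims / policies
= 319 / 5610
= 0.0569


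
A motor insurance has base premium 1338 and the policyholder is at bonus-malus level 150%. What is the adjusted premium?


adjusted = base * BM_level / 100
= 1338 * 150 / 100
= 1338 * 1.5
= 2007.0


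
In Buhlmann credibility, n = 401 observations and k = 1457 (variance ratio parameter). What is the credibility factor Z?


Z = n / (n + k)
= 401 / (401 + 1457)
= 401 / 1858
= 0.2158


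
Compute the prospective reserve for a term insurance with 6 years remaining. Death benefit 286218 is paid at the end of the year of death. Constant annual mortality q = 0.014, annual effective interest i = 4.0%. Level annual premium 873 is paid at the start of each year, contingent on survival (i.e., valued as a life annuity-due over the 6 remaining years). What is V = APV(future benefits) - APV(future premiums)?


v = 1/(1+i) = 0.961538
APV(future benefits) per unit = sum_{k=0}^{5} k_p_x * q * v^(k+1) = 0.070983
APV(future benefits) = 286218 * 0.070983 = 20316.5914
Life annuity-due factor ä_{x:6} = sum_{k=0}^{5} k_p_x * v^k = 5.273017
APV(future premiums) = 873 * 5.273017 = 4603.3442
V = 20316.5914 - 4603.3442
= 15713.2471


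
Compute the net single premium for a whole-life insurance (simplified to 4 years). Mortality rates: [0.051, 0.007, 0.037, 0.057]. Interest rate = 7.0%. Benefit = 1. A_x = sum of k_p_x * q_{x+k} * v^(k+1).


v = 0.934579
Year 0: k_p_x=1.0, q=0.051, term=0.047664
Year 1: k_p_x=0.949, q=0.007, term=0.005802
Year 2: k_p_x=0.942357, q=0.037, term=0.028462
Year 3: k_p_x=0.90749, q=0.057, term=0.039462
A_x = 0.1214
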